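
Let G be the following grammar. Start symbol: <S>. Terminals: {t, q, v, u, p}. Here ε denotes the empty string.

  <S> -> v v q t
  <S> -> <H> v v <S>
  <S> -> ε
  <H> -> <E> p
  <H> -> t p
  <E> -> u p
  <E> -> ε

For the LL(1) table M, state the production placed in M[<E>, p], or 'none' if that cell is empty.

FIRST(<E>): from <E>->u p we get {u}; from <E>->ε we get {ε}. So FIRST(<E>) = {ε, u}.
FIRST(<H>): from <H>-><E> p we get {p, u}; from <H>->t p we get {t}. So FIRST(<H>) = {p, t, u}.
FIRST(<S>): from <S>->v v q t we get {v}; from <S>-><H> v v <S> we get {p, t, u}; from <S>->ε we get {ε}. So FIRST(<S>) = {ε, p, t, u, v}.
FOLLOW(<S>) includes $ since <S> is the start symbol.
FOLLOW(<E>): in <H>-><E> p, <E> is followed by p with FIRST {p}. Thus FOLLOW(<E>) = {p}.
For <E> -> u p: FIRST(u p) = {u}, so it goes in M[<E>, t] for t ∈ {u}.
For <E> -> ε: FIRST(ε) = {ε}, so it goes in M[<E>, t] for t ∈ {}; since ε ∈ FIRST, also for every t ∈ FOLLOW(<E>) = {p}.

<E> -> ε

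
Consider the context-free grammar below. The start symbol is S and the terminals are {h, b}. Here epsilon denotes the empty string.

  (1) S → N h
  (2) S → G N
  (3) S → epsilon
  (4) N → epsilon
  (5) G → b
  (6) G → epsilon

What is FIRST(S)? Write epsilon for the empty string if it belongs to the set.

FIRST(N): from N→epsilon we get {epsilon}. So FIRST(N) = {epsilon}.
FIRST(G): from G→b we get {b}; from G→epsilon we get {epsilon}. So FIRST(G) = {epsilon, b}.
FIRST(S): from S→N h we get {h}; from S→G N we get {epsilon, b}; from S→epsilon we get {epsilon}. So FIRST(S) = {epsilon, b, h}.

{epsilon, b, h}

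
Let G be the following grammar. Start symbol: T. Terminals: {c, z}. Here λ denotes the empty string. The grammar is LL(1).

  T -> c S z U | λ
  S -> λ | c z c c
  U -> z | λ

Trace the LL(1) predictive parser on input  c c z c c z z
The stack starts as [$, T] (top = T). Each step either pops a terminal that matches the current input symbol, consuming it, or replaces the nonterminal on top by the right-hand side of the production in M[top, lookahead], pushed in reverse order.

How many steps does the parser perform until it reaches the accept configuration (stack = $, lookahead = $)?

      Stack          Input            Action
   1  $ T            c c z c c z z $  expand T -> c S z U
   2  $ U z S c      c c z c c z z $  match c
   3  $ U z S        c z c c z z $    expand S -> c z c c
   4  $ U z c c z c  c z c c z z $    match c
   5  $ U z c c z    z c c z z $      match z
   6  $ U z c c      c c z z $        match c
   7  $ U z c        c z z $          match c
   8  $ U z          z z $            match z
   9  $ U            z $              expand U -> z
  10  $ z            z $              match z
Accept reached after 10 steps.

10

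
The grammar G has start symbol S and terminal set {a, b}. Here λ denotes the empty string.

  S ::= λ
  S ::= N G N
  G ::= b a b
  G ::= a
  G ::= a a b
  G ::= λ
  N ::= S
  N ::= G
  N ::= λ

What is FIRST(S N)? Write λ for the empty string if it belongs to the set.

FIRST(G) = {λ, a, b}
FIRST(S) = {λ, a, b}  (via N G N)
FIRST(N) = {λ, a, b}  (via S, G)
FIRST(S N): take FIRST of each symbol in turn, carrying on past any symbol whose FIRST contains λ; result {λ, a, b}.

{λ, a, b}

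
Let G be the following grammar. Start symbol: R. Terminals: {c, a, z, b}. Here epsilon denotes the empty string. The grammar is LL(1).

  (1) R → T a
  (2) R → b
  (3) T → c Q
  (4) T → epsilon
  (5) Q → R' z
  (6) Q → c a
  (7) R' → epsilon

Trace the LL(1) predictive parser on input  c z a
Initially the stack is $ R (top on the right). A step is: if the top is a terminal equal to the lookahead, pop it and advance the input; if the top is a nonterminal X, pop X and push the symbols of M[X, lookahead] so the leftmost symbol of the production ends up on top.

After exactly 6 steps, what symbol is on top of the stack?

a

step 1: stack=$ R  input=c z a $  — expand R → T a
step 2: stack=$ a T  input=c z a $  — expand T → c Q
step 3: stack=$ a Q c  input=c z a $  — match c
step 4: stack=$ a Q  input=z a $  — expand Q → R' z
step 5: stack=$ a z R'  input=z a $  — expand R' → epsilon
step 6: stack=$ a z  input=z a $  — match z
Stack after step 6: $ a (top = a).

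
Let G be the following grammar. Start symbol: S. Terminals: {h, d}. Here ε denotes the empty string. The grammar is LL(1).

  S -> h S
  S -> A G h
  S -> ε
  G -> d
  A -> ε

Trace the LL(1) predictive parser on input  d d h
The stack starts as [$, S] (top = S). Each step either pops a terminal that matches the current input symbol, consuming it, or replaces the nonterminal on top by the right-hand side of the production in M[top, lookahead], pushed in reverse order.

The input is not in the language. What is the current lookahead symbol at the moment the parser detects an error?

     Stack    Input    Action
  1  $ S      d d h $  expand S -> A G h
  2  $ h G A  d d h $  expand A -> ε
  3  $ h G    d d h $  expand G -> d
  4  $ h d    d d h $  match d
  5  $ h      d h $    error: top is terminal h but lookahead is d

d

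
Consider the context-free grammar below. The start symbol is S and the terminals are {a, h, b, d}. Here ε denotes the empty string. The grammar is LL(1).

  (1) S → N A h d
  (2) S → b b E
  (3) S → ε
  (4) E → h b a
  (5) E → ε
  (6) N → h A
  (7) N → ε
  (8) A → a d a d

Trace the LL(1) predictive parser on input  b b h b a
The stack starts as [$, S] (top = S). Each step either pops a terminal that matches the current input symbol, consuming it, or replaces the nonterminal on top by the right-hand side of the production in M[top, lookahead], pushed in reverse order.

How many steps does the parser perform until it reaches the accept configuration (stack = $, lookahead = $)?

7

     Stack    Input        Action
  1  $ S      b b h b a $  expand S → b b E
  2  $ E b b  b b h b a $  match b
  3  $ E b    b h b a $    match b
  4  $ E      h b a $      expand E → h b a
  5  $ a b h  h b a $      match h
  6  $ a b    b a $        match b
  7  $ a      a $          match a
Accept reached after 7 steps.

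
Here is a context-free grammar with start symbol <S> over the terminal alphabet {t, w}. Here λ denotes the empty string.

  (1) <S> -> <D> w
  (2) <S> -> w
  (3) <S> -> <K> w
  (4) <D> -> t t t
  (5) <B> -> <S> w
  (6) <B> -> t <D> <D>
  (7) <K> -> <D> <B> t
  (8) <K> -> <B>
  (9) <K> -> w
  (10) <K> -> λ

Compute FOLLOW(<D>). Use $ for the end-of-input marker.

FIRST(<D>): from <D>->t t t we get {t}. So FIRST(<D>) = {t}.
FIRST(<S>): from <S>-><D> w we get {t}; from <S>->w we get {w}; from <S>-><K> w we get {t, w}. So FIRST(<S>) = {t, w}.
FIRST(<B>): from <B>-><S> w we get {t, w}; from <B>->t <D> <D> we get {t}. So FIRST(<B>) = {t, w}.
FIRST(<K>): from <K>-><D> <B> t we get {t}; from <K>-><B> we get {t, w}; from <K>->w we get {w}; from <K>->λ we get {λ}. So FIRST(<K>) = {λ, t, w}.
FOLLOW(<S>) includes $ since <S> is the start symbol.
FOLLOW(<S>): in <B>-><S> w, <S> is followed by w with FIRST {w}. Thus FOLLOW(<S>) = {$, w}.
FOLLOW(<K>): in <S>-><K> w, <K> is followed by w with FIRST {w}. Thus FOLLOW(<K>) = {w}.
FOLLOW(<B>): in <K>-><D> <B> t, <B> is followed by t with FIRST {t}; in <K>-><B>, the suffix after <B> is empty, so FOLLOW(<B>) ⊇ FOLLOW(<K>) = {w}. Thus FOLLOW(<B>) = {t, w}.
FOLLOW(<D>): in <S>-><D> w, <D> is followed by w with FIRST {w}; in <B>->t <D> <D> (occurrence 1), <D> is followed by <D> with FIRST {t}; in <B>->t <D> <D> (occurrence 2), the suffix after <D> is empty, so FOLLOW(<D>) ⊇ FOLLOW(<B>) = {t, w}; in <K>-><D> <B> t, <D> is followed by <B> t with FIRST {t, w}. Thus FOLLOW(<D>) = {t, w}.

{t, w}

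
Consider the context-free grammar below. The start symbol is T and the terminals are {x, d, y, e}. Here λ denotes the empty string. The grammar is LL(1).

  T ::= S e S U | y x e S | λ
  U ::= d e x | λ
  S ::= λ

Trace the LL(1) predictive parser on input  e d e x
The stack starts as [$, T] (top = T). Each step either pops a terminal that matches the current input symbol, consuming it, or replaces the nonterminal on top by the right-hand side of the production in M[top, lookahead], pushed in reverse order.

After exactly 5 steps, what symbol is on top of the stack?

     Stack      Input      Action
  1  $ T        e d e x $  expand T ::= S e S U
  2  $ U S e S  e d e x $  expand S ::= λ
  3  $ U S e    e d e x $  match e
  4  $ U S      d e x $    expand S ::= λ
  5  $ U        d e x $    expand U ::= d e x
Stack after step 5: $ x e d (top = d).

d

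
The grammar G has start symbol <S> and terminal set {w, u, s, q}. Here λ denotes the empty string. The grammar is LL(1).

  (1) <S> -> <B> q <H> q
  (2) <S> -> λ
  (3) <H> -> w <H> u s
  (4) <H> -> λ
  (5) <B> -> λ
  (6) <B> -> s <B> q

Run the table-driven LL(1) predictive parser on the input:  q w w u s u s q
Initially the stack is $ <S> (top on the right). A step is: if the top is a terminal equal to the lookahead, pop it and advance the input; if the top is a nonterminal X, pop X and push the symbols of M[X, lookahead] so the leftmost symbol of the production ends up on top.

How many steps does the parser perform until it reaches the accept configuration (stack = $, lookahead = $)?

      Stack              Input              Action
   1  $ <S>              q w w u s u s q $  expand <S> -> <B> q <H> q
   2  $ q <H> q <B>      q w w u s u s q $  expand <B> -> λ
   3  $ q <H> q          q w w u s u s q $  match q
   4  $ q <H>            w w u s u s q $    expand <H> -> w <H> u s
   5  $ q s u <H> w      w w u s u s q $    match w
   6  $ q s u <H>        w u s u s q $      expand <H> -> w <H> u s
   7  $ q s u s u <H> w  w u s u s q $      match w
   8  $ q s u s u <H>    u s u s q $        expand <H> -> λ
   9  $ q s u s u        u s u s q $        match u
  10  $ q s u s          s u s q $          match s
  11  $ q s u            u s q $            match u
  12  $ q s              s q $              match s
  13  $ q                q $                match q
Accept reached after 13 steps.

13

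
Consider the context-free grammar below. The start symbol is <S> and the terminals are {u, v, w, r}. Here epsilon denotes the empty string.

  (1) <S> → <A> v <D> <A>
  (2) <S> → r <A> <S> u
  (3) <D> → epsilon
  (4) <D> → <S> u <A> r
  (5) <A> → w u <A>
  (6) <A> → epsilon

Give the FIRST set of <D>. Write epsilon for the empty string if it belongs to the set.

{epsilon, r, v, w}

FIRST(<A>) = {epsilon, w}
FIRST(<S>) = {r, v, w}  (via <A> v <D> <A>)
FIRST(<D>) = {epsilon, r, v, w}  (via <S> u <A> r)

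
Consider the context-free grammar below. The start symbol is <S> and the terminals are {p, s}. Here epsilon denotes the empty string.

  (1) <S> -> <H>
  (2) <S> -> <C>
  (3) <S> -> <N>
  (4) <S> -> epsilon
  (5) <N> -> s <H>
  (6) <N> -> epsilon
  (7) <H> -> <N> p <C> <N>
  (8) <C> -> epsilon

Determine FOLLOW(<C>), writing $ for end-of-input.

FIRST(<N>): from <N>->s <H> we get {s}; from <N>->epsilon we get {epsilon}. So FIRST(<N>) = {epsilon, s}.
FIRST(<C>): from <C>->epsilon we get {epsilon}. So FIRST(<C>) = {epsilon}.
FIRST(<H>): from <H>-><N> p <C> <N> we get {p, s}. So FIRST(<H>) = {p, s}.
FIRST(<S>): from <S>-><H> we get {p, s}; from <S>-><C> we get {epsilon}; from <S>-><N> we get {epsilon, s}; from <S>->epsilon we get {epsilon}. So FIRST(<S>) = {epsilon, p, s}.
FOLLOW(<S>) includes $ since <S> is the start symbol.
FOLLOW(<S>): <S> appears on no right-hand side. Thus FOLLOW(<S>) = {$}.
FOLLOW(<N>): in <S>-><N>, the suffix after <N> is empty, so FOLLOW(<N>) ⊇ FOLLOW(<S>) = {$}; in <H>-><N> p <C> <N> (occurrence 1), <N> is followed by p <C> <N> with FIRST {p}; in <H>-><N> p <C> <N> (occurrence 2), the suffix after <N> is empty, so FOLLOW(<N>) ⊇ FOLLOW(<H>) = {$, p}. Thus FOLLOW(<N>) = {$, p}.
FOLLOW(<H>): in <S>-><H>, the suffix after <H> is empty, so FOLLOW(<H>) ⊇ FOLLOW(<S>) = {$}; in <N>->s <H>, the suffix after <H> is empty, so FOLLOW(<H>) ⊇ FOLLOW(<N>) = {$, p}. Thus FOLLOW(<H>) = {$, p}.
FOLLOW(<C>): in <S>-><C>, the suffix after <C> is empty, so FOLLOW(<C>) ⊇ FOLLOW(<S>) = {$}; in <H>-><N> p <C> <N>, <C> is followed by <N> with FIRST {epsilon, s}; in <H>-><N> p <C> <N>, the suffix after <C> is nullable, so FOLLOW(<C>) ⊇ FOLLOW(<H>) = {$, p}. Thus FOLLOW(<C>) = {$, p, s}.

{$, p, s}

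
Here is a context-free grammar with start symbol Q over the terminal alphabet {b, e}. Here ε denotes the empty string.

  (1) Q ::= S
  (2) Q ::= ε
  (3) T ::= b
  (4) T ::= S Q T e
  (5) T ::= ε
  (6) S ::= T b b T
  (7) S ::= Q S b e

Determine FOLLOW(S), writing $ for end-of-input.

FIRST(Q): from Q::=S we get {b}; from Q::=ε we get {ε}. So FIRST(Q) = {ε, b}.
FIRST(T): from T::=b we get {b}; from T::=S Q T e we get {b}; from T::=ε we get {ε}. So FIRST(T) = {ε, b}.
FIRST(S): from S::=T b b T we get {b}; from S::=Q S b e we get {b}. So FIRST(S) = {b}.
FOLLOW(Q) includes $ since Q is the start symbol.
FOLLOW(Q): in T::=S Q T e, Q is followed by T e with FIRST {b, e}; in S::=Q S b e, Q is followed by S b e with FIRST {b}. Thus FOLLOW(Q) = {$, b, e}.
FOLLOW(S): in Q::=S, the suffix after S is empty, so FOLLOW(S) ⊇ FOLLOW(Q) = {$, b, e}; in T::=S Q T e, S is followed by Q T e with FIRST {b, e}; in S::=Q S b e, S is followed by b e with FIRST {b}. Thus FOLLOW(S) = {$, b, e}.
FOLLOW(T): in T::=S Q T e, T is followed by e with FIRST {e}; in S::=T b b T (occurrence 1), T is followed by b b T with FIRST {b}; in S::=T b b T (occurrence 2), the suffix after T is empty, so FOLLOW(T) ⊇ FOLLOW(S) = {$, b, e}. Thus FOLLOW(T) = {$, b, e}.

{$, b, e}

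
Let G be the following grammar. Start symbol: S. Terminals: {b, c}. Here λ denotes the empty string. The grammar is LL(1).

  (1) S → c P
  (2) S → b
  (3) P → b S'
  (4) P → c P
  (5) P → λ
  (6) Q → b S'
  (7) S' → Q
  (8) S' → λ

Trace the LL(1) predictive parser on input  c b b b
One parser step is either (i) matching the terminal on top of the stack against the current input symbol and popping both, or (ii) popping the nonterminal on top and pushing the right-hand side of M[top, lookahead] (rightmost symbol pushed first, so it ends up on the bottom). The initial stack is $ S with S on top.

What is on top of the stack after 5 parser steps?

Q

step 1: stack=$ S  input=c b b b $  — expand S → c P
step 2: stack=$ P c  input=c b b b $  — match c
step 3: stack=$ P  input=b b b $  — expand P → b S'
step 4: stack=$ S' b  input=b b b $  — match b
step 5: stack=$ S'  input=b b $  — expand S' → Q
Stack after step 5: $ Q (top = Q).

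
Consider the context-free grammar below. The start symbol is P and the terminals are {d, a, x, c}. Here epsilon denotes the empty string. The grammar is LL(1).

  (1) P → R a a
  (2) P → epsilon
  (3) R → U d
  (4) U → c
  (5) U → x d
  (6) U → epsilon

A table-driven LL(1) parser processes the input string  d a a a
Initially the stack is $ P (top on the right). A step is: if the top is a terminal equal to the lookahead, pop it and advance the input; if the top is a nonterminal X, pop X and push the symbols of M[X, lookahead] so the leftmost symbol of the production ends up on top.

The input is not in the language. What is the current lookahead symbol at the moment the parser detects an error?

a

     Stack      Input      Action
  1  $ P        d a a a $  expand P → R a a
  2  $ a a R    d a a a $  expand R → U d
  3  $ a a d U  d a a a $  expand U → epsilon
  4  $ a a d    d a a a $  match d
  5  $ a a      a a a $    match a
  6  $ a        a a $      match a
  7  $          a $        error: stack empty but input remains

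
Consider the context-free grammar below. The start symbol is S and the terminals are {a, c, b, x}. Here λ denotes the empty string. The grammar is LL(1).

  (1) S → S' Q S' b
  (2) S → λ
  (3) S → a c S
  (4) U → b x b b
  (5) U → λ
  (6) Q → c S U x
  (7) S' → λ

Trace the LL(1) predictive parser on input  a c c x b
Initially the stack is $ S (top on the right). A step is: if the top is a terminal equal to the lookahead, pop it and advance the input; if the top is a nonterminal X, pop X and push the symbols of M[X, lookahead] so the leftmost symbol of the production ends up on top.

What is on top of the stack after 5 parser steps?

step 1: stack=$ S  input=a c c x b $  — expand S → a c S
step 2: stack=$ S c a  input=a c c x b $  — match a
step 3: stack=$ S c  input=c c x b $  — match c
step 4: stack=$ S  input=c x b $  — expand S → S' Q S' b
step 5: stack=$ b S' Q S'  input=c x b $  — expand S' → λ
Stack after step 5: $ b S' Q (top = Q).

Q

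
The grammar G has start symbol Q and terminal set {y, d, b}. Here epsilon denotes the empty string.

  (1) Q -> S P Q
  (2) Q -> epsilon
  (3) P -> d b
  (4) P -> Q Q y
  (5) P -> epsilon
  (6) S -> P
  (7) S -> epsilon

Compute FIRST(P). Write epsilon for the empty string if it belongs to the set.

FIRST(Q) = {epsilon, d, y}  (via S P Q)
FIRST(P) = {epsilon, d, y}  (via Q Q y)
FIRST(S) = {epsilon, d, y}  (via P)

{epsilon, d, y}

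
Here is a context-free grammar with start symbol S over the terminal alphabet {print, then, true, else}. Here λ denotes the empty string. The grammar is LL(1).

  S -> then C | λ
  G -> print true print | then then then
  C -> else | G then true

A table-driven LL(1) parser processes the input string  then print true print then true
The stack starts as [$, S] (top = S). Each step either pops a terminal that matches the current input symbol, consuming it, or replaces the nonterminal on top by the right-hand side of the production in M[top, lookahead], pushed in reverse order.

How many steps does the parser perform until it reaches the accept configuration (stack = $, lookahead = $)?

step 1: stack=$ S  input=then print true print then true $  — expand S -> then C
step 2: stack=$ C then  input=then print true print then true $  — match then
step 3: stack=$ C  input=print true print then true $  — expand C -> G then true
step 4: stack=$ true then G  input=print true print then true $  — expand G -> print true print
step 5: stack=$ true then print true print  input=print true print then true $  — match print
step 6: stack=$ true then print true  input=true print then true $  — match true
step 7: stack=$ true then print  input=print then true $  — match print
step 8: stack=$ true then  input=then true $  — match then
step 9: stack=$ true  input=true $  — match true
Accept reached after 9 steps.

9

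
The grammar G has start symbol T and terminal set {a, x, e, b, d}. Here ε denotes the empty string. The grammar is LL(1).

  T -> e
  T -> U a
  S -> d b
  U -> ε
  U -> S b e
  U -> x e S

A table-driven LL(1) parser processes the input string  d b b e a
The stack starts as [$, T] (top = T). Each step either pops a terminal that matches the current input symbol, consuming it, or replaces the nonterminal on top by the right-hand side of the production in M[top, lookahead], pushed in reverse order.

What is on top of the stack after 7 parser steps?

a

step 1: stack=$ T  input=d b b e a $  — expand T -> U a
step 2: stack=$ a U  input=d b b e a $  — expand U -> S b e
step 3: stack=$ a e b S  input=d b b e a $  — expand S -> d b
step 4: stack=$ a e b b d  input=d b b e a $  — match d
step 5: stack=$ a e b b  input=b b e a $  — match b
step 6: stack=$ a e b  input=b e a $  — match b
step 7: stack=$ a e  input=e a $  — match e
Stack after step 7: $ a (top = a).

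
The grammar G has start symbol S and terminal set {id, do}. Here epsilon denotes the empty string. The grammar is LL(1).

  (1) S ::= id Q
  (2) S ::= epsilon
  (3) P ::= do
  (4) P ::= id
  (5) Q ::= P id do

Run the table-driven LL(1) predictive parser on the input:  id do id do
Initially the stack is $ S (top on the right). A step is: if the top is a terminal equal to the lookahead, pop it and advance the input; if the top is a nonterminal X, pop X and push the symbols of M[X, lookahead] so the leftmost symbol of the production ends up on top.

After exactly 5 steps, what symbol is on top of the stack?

step 1: stack=$ S  input=id do id do $  — expand S ::= id Q
step 2: stack=$ Q id  input=id do id do $  — match id
step 3: stack=$ Q  input=do id do $  — expand Q ::= P id do
step 4: stack=$ do id P  input=do id do $  — expand P ::= do
step 5: stack=$ do id do  input=do id do $  — match do
Stack after step 5: $ do id (top = id).

id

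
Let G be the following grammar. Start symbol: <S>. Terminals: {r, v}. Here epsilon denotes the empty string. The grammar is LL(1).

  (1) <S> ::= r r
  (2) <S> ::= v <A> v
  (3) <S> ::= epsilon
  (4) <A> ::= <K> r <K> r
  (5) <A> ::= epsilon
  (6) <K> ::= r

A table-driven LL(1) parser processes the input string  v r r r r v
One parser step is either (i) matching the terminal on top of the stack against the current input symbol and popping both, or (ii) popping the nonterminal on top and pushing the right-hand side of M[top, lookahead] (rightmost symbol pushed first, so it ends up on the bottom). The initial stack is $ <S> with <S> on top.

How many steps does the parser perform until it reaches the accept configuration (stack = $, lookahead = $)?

      Stack            Input          Action
   1  $ <S>            v r r r r v $  expand <S> ::= v <A> v
   2  $ v <A> v        v r r r r v $  match v
   3  $ v <A>          r r r r v $    expand <A> ::= <K> r <K> r
   4  $ v r <K> r <K>  r r r r v $    expand <K> ::= r
   5  $ v r <K> r r    r r r r v $    match r
   6  $ v r <K> r      r r r v $      match r
   7  $ v r <K>        r r v $        expand <K> ::= r
   8  $ v r r          r r v $        match r
   9  $ v r            r v $          match r
  10  $ v              v $            match v
Accept reached after 10 steps.

10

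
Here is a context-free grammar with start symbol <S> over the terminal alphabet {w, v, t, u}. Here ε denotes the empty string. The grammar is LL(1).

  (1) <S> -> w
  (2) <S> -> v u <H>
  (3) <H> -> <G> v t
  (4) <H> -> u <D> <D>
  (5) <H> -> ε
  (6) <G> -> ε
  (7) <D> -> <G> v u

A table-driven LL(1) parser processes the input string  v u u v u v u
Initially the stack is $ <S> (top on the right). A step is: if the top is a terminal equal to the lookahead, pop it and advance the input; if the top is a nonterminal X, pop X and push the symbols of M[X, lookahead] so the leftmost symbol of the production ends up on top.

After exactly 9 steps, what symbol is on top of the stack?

<D>

step 1: stack=$ <S>  input=v u u v u v u $  — expand <S> -> v u <H>
step 2: stack=$ <H> u v  input=v u u v u v u $  — match v
step 3: stack=$ <H> u  input=u u v u v u $  — match u
step 4: stack=$ <H>  input=u v u v u $  — expand <H> -> u <D> <D>
step 5: stack=$ <D> <D> u  input=u v u v u $  — match u
step 6: stack=$ <D> <D>  input=v u v u $  — expand <D> -> <G> v u
step 7: stack=$ <D> u v <G>  input=v u v u $  — expand <G> -> ε
step 8: stack=$ <D> u v  input=v u v u $  — match v
step 9: stack=$ <D> u  input=u v u $  — match u
Stack after step 9: $ <D> (top = <D>).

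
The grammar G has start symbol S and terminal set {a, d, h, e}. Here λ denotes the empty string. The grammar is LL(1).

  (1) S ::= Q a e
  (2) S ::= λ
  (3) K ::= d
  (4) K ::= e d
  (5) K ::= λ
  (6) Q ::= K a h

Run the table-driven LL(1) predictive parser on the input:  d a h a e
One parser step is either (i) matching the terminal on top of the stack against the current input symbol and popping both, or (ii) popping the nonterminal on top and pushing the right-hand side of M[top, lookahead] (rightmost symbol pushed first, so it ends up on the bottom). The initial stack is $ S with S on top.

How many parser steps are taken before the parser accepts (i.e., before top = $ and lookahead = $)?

8

step 1: stack=$ S  input=d a h a e $  — expand S ::= Q a e
step 2: stack=$ e a Q  input=d a h a e $  — expand Q ::= K a h
step 3: stack=$ e a h a K  input=d a h a e $  — expand K ::= d
step 4: stack=$ e a h a d  input=d a h a e $  — match d
step 5: stack=$ e a h a  input=a h a e $  — match a
step 6: stack=$ e a h  input=h a e $  — match h
step 7: stack=$ e a  input=a e $  — match a
step 8: stack=$ e  input=e $  — match e
Accept reached after 8 steps.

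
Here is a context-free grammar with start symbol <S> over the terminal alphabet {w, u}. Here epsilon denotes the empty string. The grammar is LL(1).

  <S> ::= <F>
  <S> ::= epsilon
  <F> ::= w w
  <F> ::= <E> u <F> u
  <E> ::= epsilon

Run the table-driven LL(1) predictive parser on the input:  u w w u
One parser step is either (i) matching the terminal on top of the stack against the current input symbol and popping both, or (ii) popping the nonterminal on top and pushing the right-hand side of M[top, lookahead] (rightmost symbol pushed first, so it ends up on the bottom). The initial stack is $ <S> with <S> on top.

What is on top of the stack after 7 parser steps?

u

     Stack          Input      Action
  1  $ <S>          u w w u $  expand <S> ::= <F>
  2  $ <F>          u w w u $  expand <F> ::= <E> u <F> u
  3  $ u <F> u <E>  u w w u $  expand <E> ::= epsilon
  4  $ u <F> u      u w w u $  match u
  5  $ u <F>        w w u $    expand <F> ::= w w
  6  $ u w w        w w u $    match w
  7  $ u w          w u $      match w
Stack after step 7: $ u (top = u).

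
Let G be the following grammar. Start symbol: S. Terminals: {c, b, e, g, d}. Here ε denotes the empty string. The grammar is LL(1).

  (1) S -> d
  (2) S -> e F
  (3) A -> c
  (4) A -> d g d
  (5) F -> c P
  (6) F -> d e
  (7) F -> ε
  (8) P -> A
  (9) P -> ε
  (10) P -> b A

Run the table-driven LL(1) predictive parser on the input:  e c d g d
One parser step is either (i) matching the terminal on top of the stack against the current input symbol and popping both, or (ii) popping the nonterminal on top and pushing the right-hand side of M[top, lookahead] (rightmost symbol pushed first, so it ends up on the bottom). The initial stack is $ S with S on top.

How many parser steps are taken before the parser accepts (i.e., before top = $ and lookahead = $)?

9

     Stack    Input        Action
  1  $ S      e c d g d $  expand S -> e F
  2  $ F e    e c d g d $  match e
  3  $ F      c d g d $    expand F -> c P
  4  $ P c    c d g d $    match c
  5  $ P      d g d $      expand P -> A
  6  $ A      d g d $      expand A -> d g d
  7  $ d g d  d g d $      match d
  8  $ d g    g d $        match g
  9  $ d      d $          match d
Accept reached after 9 steps.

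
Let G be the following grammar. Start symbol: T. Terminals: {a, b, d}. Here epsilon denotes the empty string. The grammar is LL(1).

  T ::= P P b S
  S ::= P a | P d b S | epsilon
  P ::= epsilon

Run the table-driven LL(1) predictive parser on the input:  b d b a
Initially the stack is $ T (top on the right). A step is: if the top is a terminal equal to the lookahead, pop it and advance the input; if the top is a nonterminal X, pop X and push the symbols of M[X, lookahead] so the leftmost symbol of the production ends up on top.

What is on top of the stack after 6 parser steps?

step 1: stack=$ T  input=b d b a $  — expand T ::= P P b S
step 2: stack=$ S b P P  input=b d b a $  — expand P ::= epsilon
step 3: stack=$ S b P  input=b d b a $  — expand P ::= epsilon
step 4: stack=$ S b  input=b d b a $  — match b
step 5: stack=$ S  input=d b a $  — expand S ::= P d b S
step 6: stack=$ S b d P  input=d b a $  — expand P ::= epsilon
Stack after step 6: $ S b d (top = d).

d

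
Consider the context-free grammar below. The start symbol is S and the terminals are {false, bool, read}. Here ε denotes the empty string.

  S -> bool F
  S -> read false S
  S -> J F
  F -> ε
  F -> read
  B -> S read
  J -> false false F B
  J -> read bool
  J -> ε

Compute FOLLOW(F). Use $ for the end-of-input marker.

{$, bool, false, read}

FIRST(F): from F->ε we get {ε}; from F->read we get {read}. So FIRST(F) = {ε, read}.
FIRST(J): from J->false false F B we get {false}; from J->read bool we get {read}; from J->ε we get {ε}. So FIRST(J) = {ε, false, read}.
FIRST(S): from S->bool F we get {bool}; from S->read false S we get {read}; from S->J F we get {ε, false, read}. So FIRST(S) = {ε, bool, false, read}.
FIRST(B): from B->S read we get {bool, false, read}. So FIRST(B) = {bool, false, read}.
FOLLOW(S) includes $ since S is the start symbol.
FOLLOW(S): in S->read false S, the suffix after S is empty (adds nothing new); in B->S read, S is followed by read with FIRST {read}. Thus FOLLOW(S) = {$, read}.
FOLLOW(F): in S->bool F, the suffix after F is empty, so FOLLOW(F) ⊇ FOLLOW(S) = {$, read}; in S->J F, the suffix after F is empty, so FOLLOW(F) ⊇ FOLLOW(S) = {$, read}; in J->false false F B, F is followed by B with FIRST {bool, false, read}. Thus FOLLOW(F) = {$, bool, false, read}.
FOLLOW(J): in S->J F, J is followed by F with FIRST {ε, read}; in S->J F, the suffix after J is nullable, so FOLLOW(J) ⊇ FOLLOW(S) = {$, read}. Thus FOLLOW(J) = {$, read}.
FOLLOW(B): in J->false false F B, the suffix after B is empty, so FOLLOW(B) ⊇ FOLLOW(J) = {$, read}. Thus FOLLOW(B) = {$, read}.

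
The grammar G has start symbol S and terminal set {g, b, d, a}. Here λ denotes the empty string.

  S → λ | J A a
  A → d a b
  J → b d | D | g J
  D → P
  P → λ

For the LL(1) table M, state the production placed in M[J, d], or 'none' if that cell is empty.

FIRST(A) = {d}
FIRST(P) = {λ}
FIRST(D) = {λ}  (via P)
FIRST(J) = {λ, b, g}  (via D)
FIRST(S) = {λ, b, d, g}  (via J A a)
FOLLOW(S) includes $ since S is the start symbol.
FOLLOW(J): in S→J A a, J is followed by A a with FIRST {d}; in J→g J, the suffix after J is empty (adds nothing new). Thus FOLLOW(J) = {d}.
For J → b d: FIRST(b d) = {b}, so it goes in M[J, t] for t ∈ {b}.
For J → D: FIRST(D) = {λ}, so it goes in M[J, t] for t ∈ {}; since λ ∈ FIRST, also for every t ∈ FOLLOW(J) = {d}.
For J → g J: FIRST(g J) = {g}, so it goes in M[J, t] for t ∈ {g}.

J → D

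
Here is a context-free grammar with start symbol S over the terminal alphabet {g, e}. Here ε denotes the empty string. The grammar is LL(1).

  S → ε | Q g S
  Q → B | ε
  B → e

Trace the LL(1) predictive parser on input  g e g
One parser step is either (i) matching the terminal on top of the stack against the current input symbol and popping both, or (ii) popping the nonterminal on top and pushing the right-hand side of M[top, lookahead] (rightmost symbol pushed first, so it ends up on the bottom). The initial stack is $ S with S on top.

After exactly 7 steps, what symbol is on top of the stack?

g

     Stack    Input    Action
  1  $ S      g e g $  expand S → Q g S
  2  $ S g Q  g e g $  expand Q → ε
  3  $ S g    g e g $  match g
  4  $ S      e g $    expand S → Q g S
  5  $ S g Q  e g $    expand Q → B
  6  $ S g B  e g $    expand B → e
  7  $ S g e  e g $    match e
Stack after step 7: $ S g (top = g).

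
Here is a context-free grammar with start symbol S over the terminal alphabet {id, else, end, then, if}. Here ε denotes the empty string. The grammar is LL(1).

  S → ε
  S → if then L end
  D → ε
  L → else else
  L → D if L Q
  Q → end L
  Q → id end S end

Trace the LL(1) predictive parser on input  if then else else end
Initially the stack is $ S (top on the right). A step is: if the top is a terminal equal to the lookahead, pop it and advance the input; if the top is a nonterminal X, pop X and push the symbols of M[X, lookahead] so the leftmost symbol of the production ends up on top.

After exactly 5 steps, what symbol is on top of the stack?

step 1: stack=$ S  input=if then else else end $  — expand S → if then L end
step 2: stack=$ end L then if  input=if then else else end $  — match if
step 3: stack=$ end L then  input=then else else end $  — match then
step 4: stack=$ end L  input=else else end $  — expand L → else else
step 5: stack=$ end else else  input=else else end $  — match else
Stack after step 5: $ end else (top = else).

else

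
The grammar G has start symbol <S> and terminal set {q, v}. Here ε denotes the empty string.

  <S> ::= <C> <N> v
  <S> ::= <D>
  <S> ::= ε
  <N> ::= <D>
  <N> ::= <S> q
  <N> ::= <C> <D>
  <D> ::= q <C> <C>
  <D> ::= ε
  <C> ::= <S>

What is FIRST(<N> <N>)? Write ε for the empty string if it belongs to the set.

FIRST(<D>): from <D>::=q <C> <C> we get {q}; from <D>::=ε we get {ε}. So FIRST(<D>) = {ε, q}.
FIRST(<S>): from <S>::=<C> <N> v we get {q, v}; from <S>::=<D> we get {ε, q}; from <S>::=ε we get {ε}. So FIRST(<S>) = {ε, q, v}.
FIRST(<C>): from <C>::=<S> we get {ε, q, v}. So FIRST(<C>) = {ε, q, v}.
FIRST(<N>): from <N>::=<D> we get {ε, q}; from <N>::=<S> q we get {q, v}; from <N>::=<C> <D> we get {ε, q, v}. So FIRST(<N>) = {ε, q, v}.
FIRST(<N> <N>): take FIRST of each symbol in turn, carrying on past any symbol whose FIRST contains ε; result {ε, q, v}.

{ε, q, v}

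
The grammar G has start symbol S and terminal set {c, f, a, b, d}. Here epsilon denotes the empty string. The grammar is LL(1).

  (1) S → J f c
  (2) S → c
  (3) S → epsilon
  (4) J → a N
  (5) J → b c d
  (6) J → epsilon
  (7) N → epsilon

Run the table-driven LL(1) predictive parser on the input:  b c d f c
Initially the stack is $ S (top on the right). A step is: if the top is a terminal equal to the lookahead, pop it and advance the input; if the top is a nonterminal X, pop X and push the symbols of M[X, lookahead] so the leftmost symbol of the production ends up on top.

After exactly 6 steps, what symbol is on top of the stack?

c

step 1: stack=$ S  input=b c d f c $  — expand S → J f c
step 2: stack=$ c f J  input=b c d f c $  — expand J → b c d
step 3: stack=$ c f d c b  input=b c d f c $  — match b
step 4: stack=$ c f d c  input=c d f c $  — match c
step 5: stack=$ c f d  input=d f c $  — match d
step 6: stack=$ c f  input=f c $  — match f
Stack after step 6: $ c (top = c).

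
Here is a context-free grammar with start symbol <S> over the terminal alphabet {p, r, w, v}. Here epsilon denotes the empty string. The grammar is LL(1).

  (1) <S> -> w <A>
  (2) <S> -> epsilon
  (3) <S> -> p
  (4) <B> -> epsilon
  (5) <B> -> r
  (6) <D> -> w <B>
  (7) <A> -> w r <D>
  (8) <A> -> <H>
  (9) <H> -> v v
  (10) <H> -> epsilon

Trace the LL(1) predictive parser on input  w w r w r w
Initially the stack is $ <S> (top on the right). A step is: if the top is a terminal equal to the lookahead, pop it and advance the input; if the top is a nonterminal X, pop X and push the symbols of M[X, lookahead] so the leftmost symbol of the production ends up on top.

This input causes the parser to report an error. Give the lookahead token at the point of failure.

w

      Stack      Input          Action
   1  $ <S>      w w r w r w $  expand <S> -> w <A>
   2  $ <A> w    w w r w r w $  match w
   3  $ <A>      w r w r w $    expand <A> -> w r <D>
   4  $ <D> r w  w r w r w $    match w
   5  $ <D> r    r w r w $      match r
   6  $ <D>      w r w $        expand <D> -> w <B>
   7  $ <B> w    w r w $        match w
   8  $ <B>      r w $          expand <B> -> r
   9  $ r        r w $          match r
  10  $          w $            error: stack empty but input remains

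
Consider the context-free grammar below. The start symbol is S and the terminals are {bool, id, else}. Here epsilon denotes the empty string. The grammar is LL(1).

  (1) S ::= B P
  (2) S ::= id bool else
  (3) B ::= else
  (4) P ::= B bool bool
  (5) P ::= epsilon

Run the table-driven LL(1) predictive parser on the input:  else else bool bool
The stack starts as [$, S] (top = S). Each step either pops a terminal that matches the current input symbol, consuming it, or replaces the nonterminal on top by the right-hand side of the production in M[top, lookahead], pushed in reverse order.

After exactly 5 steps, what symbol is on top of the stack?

     Stack          Input                  Action
  1  $ S            else else bool bool $  expand S ::= B P
  2  $ P B          else else bool bool $  expand B ::= else
  3  $ P else       else else bool bool $  match else
  4  $ P            else bool bool $       expand P ::= B bool bool
  5  $ bool bool B  else bool bool $       expand B ::= else
Stack after step 5: $ bool bool else (top = else).

else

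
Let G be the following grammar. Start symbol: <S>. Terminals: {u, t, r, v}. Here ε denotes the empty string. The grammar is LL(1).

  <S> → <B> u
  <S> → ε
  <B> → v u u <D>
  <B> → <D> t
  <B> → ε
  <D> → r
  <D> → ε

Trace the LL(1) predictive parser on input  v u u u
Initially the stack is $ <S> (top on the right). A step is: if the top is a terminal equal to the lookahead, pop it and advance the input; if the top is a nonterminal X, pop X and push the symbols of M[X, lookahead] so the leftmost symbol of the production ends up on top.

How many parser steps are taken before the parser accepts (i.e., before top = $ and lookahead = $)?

     Stack          Input      Action
  1  $ <S>          v u u u $  expand <S> → <B> u
  2  $ u <B>        v u u u $  expand <B> → v u u <D>
  3  $ u <D> u u v  v u u u $  match v
  4  $ u <D> u u    u u u $    match u
  5  $ u <D> u      u u $      match u
  6  $ u <D>        u $        expand <D> → ε
  7  $ u            u $        match u
Accept reached after 7 steps.

7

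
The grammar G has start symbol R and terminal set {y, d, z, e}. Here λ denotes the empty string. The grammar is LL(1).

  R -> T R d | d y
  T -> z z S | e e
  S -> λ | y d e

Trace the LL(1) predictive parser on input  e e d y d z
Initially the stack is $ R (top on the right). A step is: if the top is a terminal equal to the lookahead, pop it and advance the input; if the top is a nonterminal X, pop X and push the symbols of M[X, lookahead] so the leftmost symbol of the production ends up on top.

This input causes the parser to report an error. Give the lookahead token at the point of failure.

z

step 1: stack=$ R  input=e e d y d z $  — expand R -> T R d
step 2: stack=$ d R T  input=e e d y d z $  — expand T -> e e
step 3: stack=$ d R e e  input=e e d y d z $  — match e
step 4: stack=$ d R e  input=e d y d z $  — match e
step 5: stack=$ d R  input=d y d z $  — expand R -> d y
step 6: stack=$ d y d  input=d y d z $  — match d
step 7: stack=$ d y  input=y d z $  — match y
step 8: stack=$ d  input=d z $  — match d
step 9: stack=$  input=z $  — error: stack empty but input remains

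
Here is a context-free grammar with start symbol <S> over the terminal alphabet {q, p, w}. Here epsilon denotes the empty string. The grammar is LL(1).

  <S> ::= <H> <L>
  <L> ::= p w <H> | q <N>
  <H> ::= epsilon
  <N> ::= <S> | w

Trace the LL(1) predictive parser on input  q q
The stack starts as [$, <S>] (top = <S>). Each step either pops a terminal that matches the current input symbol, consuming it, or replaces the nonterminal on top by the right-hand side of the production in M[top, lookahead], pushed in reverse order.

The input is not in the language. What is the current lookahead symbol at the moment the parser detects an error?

      Stack      Input  Action
   1  $ <S>      q q $  expand <S> ::= <H> <L>
   2  $ <L> <H>  q q $  expand <H> ::= epsilon
   3  $ <L>      q q $  expand <L> ::= q <N>
   4  $ <N> q    q q $  match q
   5  $ <N>      q $    expand <N> ::= <S>
   6  $ <S>      q $    expand <S> ::= <H> <L>
   7  $ <L> <H>  q $    expand <H> ::= epsilon
   8  $ <L>      q $    expand <L> ::= q <N>
   9  $ <N> q    q $    match q
  10  $ <N>      $      error: M[<N>, $] is empty

$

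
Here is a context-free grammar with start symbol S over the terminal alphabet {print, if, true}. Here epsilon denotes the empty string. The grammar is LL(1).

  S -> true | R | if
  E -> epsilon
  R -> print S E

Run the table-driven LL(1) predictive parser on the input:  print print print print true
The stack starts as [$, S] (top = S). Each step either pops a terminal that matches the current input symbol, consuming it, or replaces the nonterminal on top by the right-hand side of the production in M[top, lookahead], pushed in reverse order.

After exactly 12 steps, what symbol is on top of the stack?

S

step 1: stack=$ S  input=print print print print true $  — expand S -> R
step 2: stack=$ R  input=print print print print true $  — expand R -> print S E
step 3: stack=$ E S print  input=print print print print true $  — match print
step 4: stack=$ E S  input=print print print true $  — expand S -> R
step 5: stack=$ E R  input=print print print true $  — expand R -> print S E
step 6: stack=$ E E S print  input=print print print true $  — match print
step 7: stack=$ E E S  input=print print true $  — expand S -> R
step 8: stack=$ E E R  input=print print true $  — expand R -> print S E
step 9: stack=$ E E E S print  input=print print true $  — match print
step 10: stack=$ E E E S  input=print true $  — expand S -> R
step 11: stack=$ E E E R  input=print true $  — expand R -> print S E
step 12: stack=$ E E E E S print  input=print true $  — match print
Stack after step 12: $ E E E E S (top = S).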